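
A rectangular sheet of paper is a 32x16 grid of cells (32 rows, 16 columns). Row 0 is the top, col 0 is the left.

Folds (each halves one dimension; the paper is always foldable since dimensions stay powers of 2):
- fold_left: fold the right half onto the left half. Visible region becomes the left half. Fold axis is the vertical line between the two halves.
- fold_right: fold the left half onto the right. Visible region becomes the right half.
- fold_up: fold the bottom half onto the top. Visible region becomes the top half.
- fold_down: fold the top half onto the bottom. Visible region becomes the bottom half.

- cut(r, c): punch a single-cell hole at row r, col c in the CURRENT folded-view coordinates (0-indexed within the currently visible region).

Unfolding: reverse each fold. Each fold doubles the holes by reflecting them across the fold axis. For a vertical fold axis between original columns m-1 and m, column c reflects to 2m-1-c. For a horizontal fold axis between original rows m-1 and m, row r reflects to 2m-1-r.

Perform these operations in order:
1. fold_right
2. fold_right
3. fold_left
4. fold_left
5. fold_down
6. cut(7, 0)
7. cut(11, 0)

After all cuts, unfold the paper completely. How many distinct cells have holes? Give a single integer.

Answer: 64

Derivation:
Op 1 fold_right: fold axis v@8; visible region now rows[0,32) x cols[8,16) = 32x8
Op 2 fold_right: fold axis v@12; visible region now rows[0,32) x cols[12,16) = 32x4
Op 3 fold_left: fold axis v@14; visible region now rows[0,32) x cols[12,14) = 32x2
Op 4 fold_left: fold axis v@13; visible region now rows[0,32) x cols[12,13) = 32x1
Op 5 fold_down: fold axis h@16; visible region now rows[16,32) x cols[12,13) = 16x1
Op 6 cut(7, 0): punch at orig (23,12); cuts so far [(23, 12)]; region rows[16,32) x cols[12,13) = 16x1
Op 7 cut(11, 0): punch at orig (27,12); cuts so far [(23, 12), (27, 12)]; region rows[16,32) x cols[12,13) = 16x1
Unfold 1 (reflect across h@16): 4 holes -> [(4, 12), (8, 12), (23, 12), (27, 12)]
Unfold 2 (reflect across v@13): 8 holes -> [(4, 12), (4, 13), (8, 12), (8, 13), (23, 12), (23, 13), (27, 12), (27, 13)]
Unfold 3 (reflect across v@14): 16 holes -> [(4, 12), (4, 13), (4, 14), (4, 15), (8, 12), (8, 13), (8, 14), (8, 15), (23, 12), (23, 13), (23, 14), (23, 15), (27, 12), (27, 13), (27, 14), (27, 15)]
Unfold 4 (reflect across v@12): 32 holes -> [(4, 8), (4, 9), (4, 10), (4, 11), (4, 12), (4, 13), (4, 14), (4, 15), (8, 8), (8, 9), (8, 10), (8, 11), (8, 12), (8, 13), (8, 14), (8, 15), (23, 8), (23, 9), (23, 10), (23, 11), (23, 12), (23, 13), (23, 14), (23, 15), (27, 8), (27, 9), (27, 10), (27, 11), (27, 12), (27, 13), (27, 14), (27, 15)]
Unfold 5 (reflect across v@8): 64 holes -> [(4, 0), (4, 1), (4, 2), (4, 3), (4, 4), (4, 5), (4, 6), (4, 7), (4, 8), (4, 9), (4, 10), (4, 11), (4, 12), (4, 13), (4, 14), (4, 15), (8, 0), (8, 1), (8, 2), (8, 3), (8, 4), (8, 5), (8, 6), (8, 7), (8, 8), (8, 9), (8, 10), (8, 11), (8, 12), (8, 13), (8, 14), (8, 15), (23, 0), (23, 1), (23, 2), (23, 3), (23, 4), (23, 5), (23, 6), (23, 7), (23, 8), (23, 9), (23, 10), (23, 11), (23, 12), (23, 13), (23, 14), (23, 15), (27, 0), (27, 1), (27, 2), (27, 3), (27, 4), (27, 5), (27, 6), (27, 7), (27, 8), (27, 9), (27, 10), (27, 11), (27, 12), (27, 13), (27, 14), (27, 15)]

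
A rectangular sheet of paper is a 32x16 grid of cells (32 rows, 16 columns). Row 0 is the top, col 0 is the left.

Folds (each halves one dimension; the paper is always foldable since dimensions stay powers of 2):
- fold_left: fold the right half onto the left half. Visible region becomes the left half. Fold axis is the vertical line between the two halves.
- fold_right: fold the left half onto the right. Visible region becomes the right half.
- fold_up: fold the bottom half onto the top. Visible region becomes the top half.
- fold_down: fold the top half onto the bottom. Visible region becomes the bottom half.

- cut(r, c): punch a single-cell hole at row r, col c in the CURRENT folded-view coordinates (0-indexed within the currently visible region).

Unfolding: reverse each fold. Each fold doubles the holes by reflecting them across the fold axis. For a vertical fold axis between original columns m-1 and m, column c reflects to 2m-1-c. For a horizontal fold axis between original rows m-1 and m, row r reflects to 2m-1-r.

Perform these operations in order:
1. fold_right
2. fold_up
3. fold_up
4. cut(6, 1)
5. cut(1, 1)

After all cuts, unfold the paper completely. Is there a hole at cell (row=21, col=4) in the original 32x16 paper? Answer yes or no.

Op 1 fold_right: fold axis v@8; visible region now rows[0,32) x cols[8,16) = 32x8
Op 2 fold_up: fold axis h@16; visible region now rows[0,16) x cols[8,16) = 16x8
Op 3 fold_up: fold axis h@8; visible region now rows[0,8) x cols[8,16) = 8x8
Op 4 cut(6, 1): punch at orig (6,9); cuts so far [(6, 9)]; region rows[0,8) x cols[8,16) = 8x8
Op 5 cut(1, 1): punch at orig (1,9); cuts so far [(1, 9), (6, 9)]; region rows[0,8) x cols[8,16) = 8x8
Unfold 1 (reflect across h@8): 4 holes -> [(1, 9), (6, 9), (9, 9), (14, 9)]
Unfold 2 (reflect across h@16): 8 holes -> [(1, 9), (6, 9), (9, 9), (14, 9), (17, 9), (22, 9), (25, 9), (30, 9)]
Unfold 3 (reflect across v@8): 16 holes -> [(1, 6), (1, 9), (6, 6), (6, 9), (9, 6), (9, 9), (14, 6), (14, 9), (17, 6), (17, 9), (22, 6), (22, 9), (25, 6), (25, 9), (30, 6), (30, 9)]
Holes: [(1, 6), (1, 9), (6, 6), (6, 9), (9, 6), (9, 9), (14, 6), (14, 9), (17, 6), (17, 9), (22, 6), (22, 9), (25, 6), (25, 9), (30, 6), (30, 9)]

Answer: no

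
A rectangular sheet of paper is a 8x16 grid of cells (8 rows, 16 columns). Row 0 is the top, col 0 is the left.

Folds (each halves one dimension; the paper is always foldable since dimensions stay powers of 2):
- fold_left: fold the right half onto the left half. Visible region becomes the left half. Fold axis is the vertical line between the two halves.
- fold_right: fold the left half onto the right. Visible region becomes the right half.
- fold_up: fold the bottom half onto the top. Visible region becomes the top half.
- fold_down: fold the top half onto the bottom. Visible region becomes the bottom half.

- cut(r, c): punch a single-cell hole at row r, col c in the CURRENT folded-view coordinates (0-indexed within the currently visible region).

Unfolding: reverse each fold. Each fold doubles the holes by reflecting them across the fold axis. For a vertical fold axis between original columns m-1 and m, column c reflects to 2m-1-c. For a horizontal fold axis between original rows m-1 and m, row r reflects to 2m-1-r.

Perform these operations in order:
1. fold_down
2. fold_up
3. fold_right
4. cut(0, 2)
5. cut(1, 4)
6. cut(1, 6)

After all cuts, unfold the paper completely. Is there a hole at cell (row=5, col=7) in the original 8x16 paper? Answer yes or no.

Answer: no

Derivation:
Op 1 fold_down: fold axis h@4; visible region now rows[4,8) x cols[0,16) = 4x16
Op 2 fold_up: fold axis h@6; visible region now rows[4,6) x cols[0,16) = 2x16
Op 3 fold_right: fold axis v@8; visible region now rows[4,6) x cols[8,16) = 2x8
Op 4 cut(0, 2): punch at orig (4,10); cuts so far [(4, 10)]; region rows[4,6) x cols[8,16) = 2x8
Op 5 cut(1, 4): punch at orig (5,12); cuts so far [(4, 10), (5, 12)]; region rows[4,6) x cols[8,16) = 2x8
Op 6 cut(1, 6): punch at orig (5,14); cuts so far [(4, 10), (5, 12), (5, 14)]; region rows[4,6) x cols[8,16) = 2x8
Unfold 1 (reflect across v@8): 6 holes -> [(4, 5), (4, 10), (5, 1), (5, 3), (5, 12), (5, 14)]
Unfold 2 (reflect across h@6): 12 holes -> [(4, 5), (4, 10), (5, 1), (5, 3), (5, 12), (5, 14), (6, 1), (6, 3), (6, 12), (6, 14), (7, 5), (7, 10)]
Unfold 3 (reflect across h@4): 24 holes -> [(0, 5), (0, 10), (1, 1), (1, 3), (1, 12), (1, 14), (2, 1), (2, 3), (2, 12), (2, 14), (3, 5), (3, 10), (4, 5), (4, 10), (5, 1), (5, 3), (5, 12), (5, 14), (6, 1), (6, 3), (6, 12), (6, 14), (7, 5), (7, 10)]
Holes: [(0, 5), (0, 10), (1, 1), (1, 3), (1, 12), (1, 14), (2, 1), (2, 3), (2, 12), (2, 14), (3, 5), (3, 10), (4, 5), (4, 10), (5, 1), (5, 3), (5, 12), (5, 14), (6, 1), (6, 3), (6, 12), (6, 14), (7, 5), (7, 10)]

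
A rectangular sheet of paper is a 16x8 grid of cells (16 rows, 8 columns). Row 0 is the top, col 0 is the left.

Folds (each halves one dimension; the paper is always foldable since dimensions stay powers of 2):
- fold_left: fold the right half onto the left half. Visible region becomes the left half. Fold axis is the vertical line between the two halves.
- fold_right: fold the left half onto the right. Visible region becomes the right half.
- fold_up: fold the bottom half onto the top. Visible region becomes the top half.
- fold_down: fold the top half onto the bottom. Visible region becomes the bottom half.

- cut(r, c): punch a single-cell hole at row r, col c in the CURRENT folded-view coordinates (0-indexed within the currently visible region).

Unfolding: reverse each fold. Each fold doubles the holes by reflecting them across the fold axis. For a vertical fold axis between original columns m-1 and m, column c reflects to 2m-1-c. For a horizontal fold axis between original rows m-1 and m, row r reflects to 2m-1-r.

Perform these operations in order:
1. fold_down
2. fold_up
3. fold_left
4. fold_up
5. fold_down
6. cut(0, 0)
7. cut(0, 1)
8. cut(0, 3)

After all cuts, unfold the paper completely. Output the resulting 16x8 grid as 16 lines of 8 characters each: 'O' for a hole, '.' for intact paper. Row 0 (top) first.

Answer: OO.OO.OO
OO.OO.OO
OO.OO.OO
OO.OO.OO
OO.OO.OO
OO.OO.OO
OO.OO.OO
OO.OO.OO
OO.OO.OO
OO.OO.OO
OO.OO.OO
OO.OO.OO
OO.OO.OO
OO.OO.OO
OO.OO.OO
OO.OO.OO

Derivation:
Op 1 fold_down: fold axis h@8; visible region now rows[8,16) x cols[0,8) = 8x8
Op 2 fold_up: fold axis h@12; visible region now rows[8,12) x cols[0,8) = 4x8
Op 3 fold_left: fold axis v@4; visible region now rows[8,12) x cols[0,4) = 4x4
Op 4 fold_up: fold axis h@10; visible region now rows[8,10) x cols[0,4) = 2x4
Op 5 fold_down: fold axis h@9; visible region now rows[9,10) x cols[0,4) = 1x4
Op 6 cut(0, 0): punch at orig (9,0); cuts so far [(9, 0)]; region rows[9,10) x cols[0,4) = 1x4
Op 7 cut(0, 1): punch at orig (9,1); cuts so far [(9, 0), (9, 1)]; region rows[9,10) x cols[0,4) = 1x4
Op 8 cut(0, 3): punch at orig (9,3); cuts so far [(9, 0), (9, 1), (9, 3)]; region rows[9,10) x cols[0,4) = 1x4
Unfold 1 (reflect across h@9): 6 holes -> [(8, 0), (8, 1), (8, 3), (9, 0), (9, 1), (9, 3)]
Unfold 2 (reflect across h@10): 12 holes -> [(8, 0), (8, 1), (8, 3), (9, 0), (9, 1), (9, 3), (10, 0), (10, 1), (10, 3), (11, 0), (11, 1), (11, 3)]
Unfold 3 (reflect across v@4): 24 holes -> [(8, 0), (8, 1), (8, 3), (8, 4), (8, 6), (8, 7), (9, 0), (9, 1), (9, 3), (9, 4), (9, 6), (9, 7), (10, 0), (10, 1), (10, 3), (10, 4), (10, 6), (10, 7), (11, 0), (11, 1), (11, 3), (11, 4), (11, 6), (11, 7)]
Unfold 4 (reflect across h@12): 48 holes -> [(8, 0), (8, 1), (8, 3), (8, 4), (8, 6), (8, 7), (9, 0), (9, 1), (9, 3), (9, 4), (9, 6), (9, 7), (10, 0), (10, 1), (10, 3), (10, 4), (10, 6), (10, 7), (11, 0), (11, 1), (11, 3), (11, 4), (11, 6), (11, 7), (12, 0), (12, 1), (12, 3), (12, 4), (12, 6), (12, 7), (13, 0), (13, 1), (13, 3), (13, 4), (13, 6), (13, 7), (14, 0), (14, 1), (14, 3), (14, 4), (14, 6), (14, 7), (15, 0), (15, 1), (15, 3), (15, 4), (15, 6), (15, 7)]
Unfold 5 (reflect across h@8): 96 holes -> [(0, 0), (0, 1), (0, 3), (0, 4), (0, 6), (0, 7), (1, 0), (1, 1), (1, 3), (1, 4), (1, 6), (1, 7), (2, 0), (2, 1), (2, 3), (2, 4), (2, 6), (2, 7), (3, 0), (3, 1), (3, 3), (3, 4), (3, 6), (3, 7), (4, 0), (4, 1), (4, 3), (4, 4), (4, 6), (4, 7), (5, 0), (5, 1), (5, 3), (5, 4), (5, 6), (5, 7), (6, 0), (6, 1), (6, 3), (6, 4), (6, 6), (6, 7), (7, 0), (7, 1), (7, 3), (7, 4), (7, 6), (7, 7), (8, 0), (8, 1), (8, 3), (8, 4), (8, 6), (8, 7), (9, 0), (9, 1), (9, 3), (9, 4), (9, 6), (9, 7), (10, 0), (10, 1), (10, 3), (10, 4), (10, 6), (10, 7), (11, 0), (11, 1), (11, 3), (11, 4), (11, 6), (11, 7), (12, 0), (12, 1), (12, 3), (12, 4), (12, 6), (12, 7), (13, 0), (13, 1), (13, 3), (13, 4), (13, 6), (13, 7), (14, 0), (14, 1), (14, 3), (14, 4), (14, 6), (14, 7), (15, 0), (15, 1), (15, 3), (15, 4), (15, 6), (15, 7)]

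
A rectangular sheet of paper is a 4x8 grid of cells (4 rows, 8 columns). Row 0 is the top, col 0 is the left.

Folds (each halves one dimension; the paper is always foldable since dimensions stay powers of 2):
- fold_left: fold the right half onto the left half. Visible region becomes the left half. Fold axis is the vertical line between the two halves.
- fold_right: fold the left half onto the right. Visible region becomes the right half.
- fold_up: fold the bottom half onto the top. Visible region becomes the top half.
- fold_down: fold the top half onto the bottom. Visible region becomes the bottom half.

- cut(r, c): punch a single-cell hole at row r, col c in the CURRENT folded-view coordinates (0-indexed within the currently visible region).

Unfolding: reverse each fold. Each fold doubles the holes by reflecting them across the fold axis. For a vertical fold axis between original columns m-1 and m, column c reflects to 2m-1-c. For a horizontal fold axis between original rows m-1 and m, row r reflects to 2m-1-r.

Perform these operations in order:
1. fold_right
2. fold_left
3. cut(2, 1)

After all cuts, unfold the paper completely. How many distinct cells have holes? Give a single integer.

Answer: 4

Derivation:
Op 1 fold_right: fold axis v@4; visible region now rows[0,4) x cols[4,8) = 4x4
Op 2 fold_left: fold axis v@6; visible region now rows[0,4) x cols[4,6) = 4x2
Op 3 cut(2, 1): punch at orig (2,5); cuts so far [(2, 5)]; region rows[0,4) x cols[4,6) = 4x2
Unfold 1 (reflect across v@6): 2 holes -> [(2, 5), (2, 6)]
Unfold 2 (reflect across v@4): 4 holes -> [(2, 1), (2, 2), (2, 5), (2, 6)]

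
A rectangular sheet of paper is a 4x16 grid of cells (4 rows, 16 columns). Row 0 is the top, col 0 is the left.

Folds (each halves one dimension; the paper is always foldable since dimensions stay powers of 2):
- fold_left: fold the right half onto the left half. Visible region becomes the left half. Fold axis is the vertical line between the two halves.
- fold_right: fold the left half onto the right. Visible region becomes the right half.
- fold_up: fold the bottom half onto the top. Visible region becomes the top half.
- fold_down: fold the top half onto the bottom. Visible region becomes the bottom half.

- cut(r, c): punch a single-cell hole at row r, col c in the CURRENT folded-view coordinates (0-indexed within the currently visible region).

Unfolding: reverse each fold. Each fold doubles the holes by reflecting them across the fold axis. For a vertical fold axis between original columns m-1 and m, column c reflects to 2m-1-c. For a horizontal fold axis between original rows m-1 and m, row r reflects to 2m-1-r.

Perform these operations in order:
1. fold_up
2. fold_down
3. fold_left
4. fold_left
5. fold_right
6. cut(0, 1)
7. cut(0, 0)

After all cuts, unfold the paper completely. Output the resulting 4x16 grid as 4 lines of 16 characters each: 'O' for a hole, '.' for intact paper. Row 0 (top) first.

Answer: OOOOOOOOOOOOOOOO
OOOOOOOOOOOOOOOO
OOOOOOOOOOOOOOOO
OOOOOOOOOOOOOOOO

Derivation:
Op 1 fold_up: fold axis h@2; visible region now rows[0,2) x cols[0,16) = 2x16
Op 2 fold_down: fold axis h@1; visible region now rows[1,2) x cols[0,16) = 1x16
Op 3 fold_left: fold axis v@8; visible region now rows[1,2) x cols[0,8) = 1x8
Op 4 fold_left: fold axis v@4; visible region now rows[1,2) x cols[0,4) = 1x4
Op 5 fold_right: fold axis v@2; visible region now rows[1,2) x cols[2,4) = 1x2
Op 6 cut(0, 1): punch at orig (1,3); cuts so far [(1, 3)]; region rows[1,2) x cols[2,4) = 1x2
Op 7 cut(0, 0): punch at orig (1,2); cuts so far [(1, 2), (1, 3)]; region rows[1,2) x cols[2,4) = 1x2
Unfold 1 (reflect across v@2): 4 holes -> [(1, 0), (1, 1), (1, 2), (1, 3)]
Unfold 2 (reflect across v@4): 8 holes -> [(1, 0), (1, 1), (1, 2), (1, 3), (1, 4), (1, 5), (1, 6), (1, 7)]
Unfold 3 (reflect across v@8): 16 holes -> [(1, 0), (1, 1), (1, 2), (1, 3), (1, 4), (1, 5), (1, 6), (1, 7), (1, 8), (1, 9), (1, 10), (1, 11), (1, 12), (1, 13), (1, 14), (1, 15)]
Unfold 4 (reflect across h@1): 32 holes -> [(0, 0), (0, 1), (0, 2), (0, 3), (0, 4), (0, 5), (0, 6), (0, 7), (0, 8), (0, 9), (0, 10), (0, 11), (0, 12), (0, 13), (0, 14), (0, 15), (1, 0), (1, 1), (1, 2), (1, 3), (1, 4), (1, 5), (1, 6), (1, 7), (1, 8), (1, 9), (1, 10), (1, 11), (1, 12), (1, 13), (1, 14), (1, 15)]
Unfold 5 (reflect across h@2): 64 holes -> [(0, 0), (0, 1), (0, 2), (0, 3), (0, 4), (0, 5), (0, 6), (0, 7), (0, 8), (0, 9), (0, 10), (0, 11), (0, 12), (0, 13), (0, 14), (0, 15), (1, 0), (1, 1), (1, 2), (1, 3), (1, 4), (1, 5), (1, 6), (1, 7), (1, 8), (1, 9), (1, 10), (1, 11), (1, 12), (1, 13), (1, 14), (1, 15), (2, 0), (2, 1), (2, 2), (2, 3), (2, 4), (2, 5), (2, 6), (2, 7), (2, 8), (2, 9), (2, 10), (2, 11), (2, 12), (2, 13), (2, 14), (2, 15), (3, 0), (3, 1), (3, 2), (3, 3), (3, 4), (3, 5), (3, 6), (3, 7), (3, 8), (3, 9), (3, 10), (3, 11), (3, 12), (3, 13), (3, 14), (3, 15)]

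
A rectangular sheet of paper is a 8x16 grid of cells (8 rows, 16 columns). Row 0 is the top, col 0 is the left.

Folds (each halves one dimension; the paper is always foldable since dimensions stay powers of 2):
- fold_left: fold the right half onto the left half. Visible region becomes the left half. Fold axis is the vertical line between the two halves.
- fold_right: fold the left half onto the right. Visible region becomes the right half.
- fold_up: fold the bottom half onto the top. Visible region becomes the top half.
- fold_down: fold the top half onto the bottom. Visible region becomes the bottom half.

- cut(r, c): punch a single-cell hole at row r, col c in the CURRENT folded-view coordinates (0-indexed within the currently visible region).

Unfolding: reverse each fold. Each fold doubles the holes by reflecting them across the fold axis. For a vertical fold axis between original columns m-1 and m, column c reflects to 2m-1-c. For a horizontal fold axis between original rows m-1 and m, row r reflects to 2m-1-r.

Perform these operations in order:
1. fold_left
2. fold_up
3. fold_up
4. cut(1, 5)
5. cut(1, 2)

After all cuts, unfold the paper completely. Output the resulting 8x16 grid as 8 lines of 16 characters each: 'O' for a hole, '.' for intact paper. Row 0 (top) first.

Answer: ................
..O..O....O..O..
..O..O....O..O..
................
................
..O..O....O..O..
..O..O....O..O..
................

Derivation:
Op 1 fold_left: fold axis v@8; visible region now rows[0,8) x cols[0,8) = 8x8
Op 2 fold_up: fold axis h@4; visible region now rows[0,4) x cols[0,8) = 4x8
Op 3 fold_up: fold axis h@2; visible region now rows[0,2) x cols[0,8) = 2x8
Op 4 cut(1, 5): punch at orig (1,5); cuts so far [(1, 5)]; region rows[0,2) x cols[0,8) = 2x8
Op 5 cut(1, 2): punch at orig (1,2); cuts so far [(1, 2), (1, 5)]; region rows[0,2) x cols[0,8) = 2x8
Unfold 1 (reflect across h@2): 4 holes -> [(1, 2), (1, 5), (2, 2), (2, 5)]
Unfold 2 (reflect across h@4): 8 holes -> [(1, 2), (1, 5), (2, 2), (2, 5), (5, 2), (5, 5), (6, 2), (6, 5)]
Unfold 3 (reflect across v@8): 16 holes -> [(1, 2), (1, 5), (1, 10), (1, 13), (2, 2), (2, 5), (2, 10), (2, 13), (5, 2), (5, 5), (5, 10), (5, 13), (6, 2), (6, 5), (6, 10), (6, 13)]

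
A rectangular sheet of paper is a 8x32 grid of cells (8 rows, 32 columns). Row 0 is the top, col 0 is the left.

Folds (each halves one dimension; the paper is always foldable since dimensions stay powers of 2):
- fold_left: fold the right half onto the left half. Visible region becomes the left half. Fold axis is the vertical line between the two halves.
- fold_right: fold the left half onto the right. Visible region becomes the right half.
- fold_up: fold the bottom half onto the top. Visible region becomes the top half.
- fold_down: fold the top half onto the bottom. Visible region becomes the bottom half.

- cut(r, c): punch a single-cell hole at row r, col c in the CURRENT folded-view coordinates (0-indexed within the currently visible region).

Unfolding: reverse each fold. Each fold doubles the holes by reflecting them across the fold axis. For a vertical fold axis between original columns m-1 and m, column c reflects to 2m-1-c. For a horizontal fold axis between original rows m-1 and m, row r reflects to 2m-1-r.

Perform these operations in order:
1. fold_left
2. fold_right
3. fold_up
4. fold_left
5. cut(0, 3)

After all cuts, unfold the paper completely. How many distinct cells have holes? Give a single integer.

Answer: 16

Derivation:
Op 1 fold_left: fold axis v@16; visible region now rows[0,8) x cols[0,16) = 8x16
Op 2 fold_right: fold axis v@8; visible region now rows[0,8) x cols[8,16) = 8x8
Op 3 fold_up: fold axis h@4; visible region now rows[0,4) x cols[8,16) = 4x8
Op 4 fold_left: fold axis v@12; visible region now rows[0,4) x cols[8,12) = 4x4
Op 5 cut(0, 3): punch at orig (0,11); cuts so far [(0, 11)]; region rows[0,4) x cols[8,12) = 4x4
Unfold 1 (reflect across v@12): 2 holes -> [(0, 11), (0, 12)]
Unfold 2 (reflect across h@4): 4 holes -> [(0, 11), (0, 12), (7, 11), (7, 12)]
Unfold 3 (reflect across v@8): 8 holes -> [(0, 3), (0, 4), (0, 11), (0, 12), (7, 3), (7, 4), (7, 11), (7, 12)]
Unfold 4 (reflect across v@16): 16 holes -> [(0, 3), (0, 4), (0, 11), (0, 12), (0, 19), (0, 20), (0, 27), (0, 28), (7, 3), (7, 4), (7, 11), (7, 12), (7, 19), (7, 20), (7, 27), (7, 28)]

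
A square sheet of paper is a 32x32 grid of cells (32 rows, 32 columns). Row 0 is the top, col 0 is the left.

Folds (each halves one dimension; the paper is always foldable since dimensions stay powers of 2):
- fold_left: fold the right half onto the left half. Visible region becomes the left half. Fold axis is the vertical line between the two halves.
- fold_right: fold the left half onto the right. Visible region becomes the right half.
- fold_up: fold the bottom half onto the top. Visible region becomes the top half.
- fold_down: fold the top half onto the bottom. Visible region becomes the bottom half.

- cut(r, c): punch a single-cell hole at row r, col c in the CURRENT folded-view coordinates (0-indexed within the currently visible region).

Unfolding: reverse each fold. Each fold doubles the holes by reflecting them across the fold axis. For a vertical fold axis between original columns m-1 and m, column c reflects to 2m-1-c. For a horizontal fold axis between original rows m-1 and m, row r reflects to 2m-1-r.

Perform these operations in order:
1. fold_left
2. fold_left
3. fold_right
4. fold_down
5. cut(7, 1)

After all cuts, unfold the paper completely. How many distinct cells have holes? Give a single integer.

Answer: 16

Derivation:
Op 1 fold_left: fold axis v@16; visible region now rows[0,32) x cols[0,16) = 32x16
Op 2 fold_left: fold axis v@8; visible region now rows[0,32) x cols[0,8) = 32x8
Op 3 fold_right: fold axis v@4; visible region now rows[0,32) x cols[4,8) = 32x4
Op 4 fold_down: fold axis h@16; visible region now rows[16,32) x cols[4,8) = 16x4
Op 5 cut(7, 1): punch at orig (23,5); cuts so far [(23, 5)]; region rows[16,32) x cols[4,8) = 16x4
Unfold 1 (reflect across h@16): 2 holes -> [(8, 5), (23, 5)]
Unfold 2 (reflect across v@4): 4 holes -> [(8, 2), (8, 5), (23, 2), (23, 5)]
Unfold 3 (reflect across v@8): 8 holes -> [(8, 2), (8, 5), (8, 10), (8, 13), (23, 2), (23, 5), (23, 10), (23, 13)]
Unfold 4 (reflect across v@16): 16 holes -> [(8, 2), (8, 5), (8, 10), (8, 13), (8, 18), (8, 21), (8, 26), (8, 29), (23, 2), (23, 5), (23, 10), (23, 13), (23, 18), (23, 21), (23, 26), (23, 29)]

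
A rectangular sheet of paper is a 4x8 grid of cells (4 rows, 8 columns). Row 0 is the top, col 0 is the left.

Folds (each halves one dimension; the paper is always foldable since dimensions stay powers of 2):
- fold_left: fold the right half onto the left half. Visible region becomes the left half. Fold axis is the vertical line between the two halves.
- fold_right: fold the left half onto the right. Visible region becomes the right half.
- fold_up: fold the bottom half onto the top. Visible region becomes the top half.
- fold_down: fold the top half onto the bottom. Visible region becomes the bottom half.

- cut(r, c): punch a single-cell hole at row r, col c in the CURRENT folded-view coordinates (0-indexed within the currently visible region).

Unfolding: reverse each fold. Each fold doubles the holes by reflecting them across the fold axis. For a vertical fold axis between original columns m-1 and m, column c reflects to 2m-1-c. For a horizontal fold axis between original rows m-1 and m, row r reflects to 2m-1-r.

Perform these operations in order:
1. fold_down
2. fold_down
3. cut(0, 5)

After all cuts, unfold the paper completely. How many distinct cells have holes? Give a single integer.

Answer: 4

Derivation:
Op 1 fold_down: fold axis h@2; visible region now rows[2,4) x cols[0,8) = 2x8
Op 2 fold_down: fold axis h@3; visible region now rows[3,4) x cols[0,8) = 1x8
Op 3 cut(0, 5): punch at orig (3,5); cuts so far [(3, 5)]; region rows[3,4) x cols[0,8) = 1x8
Unfold 1 (reflect across h@3): 2 holes -> [(2, 5), (3, 5)]
Unfold 2 (reflect across h@2): 4 holes -> [(0, 5), (1, 5), (2, 5), (3, 5)]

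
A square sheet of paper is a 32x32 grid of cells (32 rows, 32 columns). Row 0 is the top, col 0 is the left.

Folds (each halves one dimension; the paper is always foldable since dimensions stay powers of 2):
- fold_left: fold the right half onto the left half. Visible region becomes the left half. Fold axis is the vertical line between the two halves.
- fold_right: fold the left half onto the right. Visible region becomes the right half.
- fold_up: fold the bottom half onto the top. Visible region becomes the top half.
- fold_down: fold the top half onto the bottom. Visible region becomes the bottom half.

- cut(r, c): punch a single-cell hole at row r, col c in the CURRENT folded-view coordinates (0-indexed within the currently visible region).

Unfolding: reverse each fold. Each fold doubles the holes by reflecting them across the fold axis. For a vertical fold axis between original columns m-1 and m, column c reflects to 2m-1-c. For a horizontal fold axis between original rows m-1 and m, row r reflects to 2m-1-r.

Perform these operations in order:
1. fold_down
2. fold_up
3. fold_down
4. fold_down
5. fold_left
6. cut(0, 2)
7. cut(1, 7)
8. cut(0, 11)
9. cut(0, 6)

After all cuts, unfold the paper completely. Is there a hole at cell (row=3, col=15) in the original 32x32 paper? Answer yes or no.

Answer: no

Derivation:
Op 1 fold_down: fold axis h@16; visible region now rows[16,32) x cols[0,32) = 16x32
Op 2 fold_up: fold axis h@24; visible region now rows[16,24) x cols[0,32) = 8x32
Op 3 fold_down: fold axis h@20; visible region now rows[20,24) x cols[0,32) = 4x32
Op 4 fold_down: fold axis h@22; visible region now rows[22,24) x cols[0,32) = 2x32
Op 5 fold_left: fold axis v@16; visible region now rows[22,24) x cols[0,16) = 2x16
Op 6 cut(0, 2): punch at orig (22,2); cuts so far [(22, 2)]; region rows[22,24) x cols[0,16) = 2x16
Op 7 cut(1, 7): punch at orig (23,7); cuts so far [(22, 2), (23, 7)]; region rows[22,24) x cols[0,16) = 2x16
Op 8 cut(0, 11): punch at orig (22,11); cuts so far [(22, 2), (22, 11), (23, 7)]; region rows[22,24) x cols[0,16) = 2x16
Op 9 cut(0, 6): punch at orig (22,6); cuts so far [(22, 2), (22, 6), (22, 11), (23, 7)]; region rows[22,24) x cols[0,16) = 2x16
Unfold 1 (reflect across v@16): 8 holes -> [(22, 2), (22, 6), (22, 11), (22, 20), (22, 25), (22, 29), (23, 7), (23, 24)]
Unfold 2 (reflect across h@22): 16 holes -> [(20, 7), (20, 24), (21, 2), (21, 6), (21, 11), (21, 20), (21, 25), (21, 29), (22, 2), (22, 6), (22, 11), (22, 20), (22, 25), (22, 29), (23, 7), (23, 24)]
Unfold 3 (reflect across h@20): 32 holes -> [(16, 7), (16, 24), (17, 2), (17, 6), (17, 11), (17, 20), (17, 25), (17, 29), (18, 2), (18, 6), (18, 11), (18, 20), (18, 25), (18, 29), (19, 7), (19, 24), (20, 7), (20, 24), (21, 2), (21, 6), (21, 11), (21, 20), (21, 25), (21, 29), (22, 2), (22, 6), (22, 11), (22, 20), (22, 25), (22, 29), (23, 7), (23, 24)]
Unfold 4 (reflect across h@24): 64 holes -> [(16, 7), (16, 24), (17, 2), (17, 6), (17, 11), (17, 20), (17, 25), (17, 29), (18, 2), (18, 6), (18, 11), (18, 20), (18, 25), (18, 29), (19, 7), (19, 24), (20, 7), (20, 24), (21, 2), (21, 6), (21, 11), (21, 20), (21, 25), (21, 29), (22, 2), (22, 6), (22, 11), (22, 20), (22, 25), (22, 29), (23, 7), (23, 24), (24, 7), (24, 24), (25, 2), (25, 6), (25, 11), (25, 20), (25, 25), (25, 29), (26, 2), (26, 6), (26, 11), (26, 20), (26, 25), (26, 29), (27, 7), (27, 24), (28, 7), (28, 24), (29, 2), (29, 6), (29, 11), (29, 20), (29, 25), (29, 29), (30, 2), (30, 6), (30, 11), (30, 20), (30, 25), (30, 29), (31, 7), (31, 24)]
Unfold 5 (reflect across h@16): 128 holes -> [(0, 7), (0, 24), (1, 2), (1, 6), (1, 11), (1, 20), (1, 25), (1, 29), (2, 2), (2, 6), (2, 11), (2, 20), (2, 25), (2, 29), (3, 7), (3, 24), (4, 7), (4, 24), (5, 2), (5, 6), (5, 11), (5, 20), (5, 25), (5, 29), (6, 2), (6, 6), (6, 11), (6, 20), (6, 25), (6, 29), (7, 7), (7, 24), (8, 7), (8, 24), (9, 2), (9, 6), (9, 11), (9, 20), (9, 25), (9, 29), (10, 2), (10, 6), (10, 11), (10, 20), (10, 25), (10, 29), (11, 7), (11, 24), (12, 7), (12, 24), (13, 2), (13, 6), (13, 11), (13, 20), (13, 25), (13, 29), (14, 2), (14, 6), (14, 11), (14, 20), (14, 25), (14, 29), (15, 7), (15, 24), (16, 7), (16, 24), (17, 2), (17, 6), (17, 11), (17, 20), (17, 25), (17, 29), (18, 2), (18, 6), (18, 11), (18, 20), (18, 25), (18, 29), (19, 7), (19, 24), (20, 7), (20, 24), (21, 2), (21, 6), (21, 11), (21, 20), (21, 25), (21, 29), (22, 2), (22, 6), (22, 11), (22, 20), (22, 25), (22, 29), (23, 7), (23, 24), (24, 7), (24, 24), (25, 2), (25, 6), (25, 11), (25, 20), (25, 25), (25, 29), (26, 2), (26, 6), (26, 11), (26, 20), (26, 25), (26, 29), (27, 7), (27, 24), (28, 7), (28, 24), (29, 2), (29, 6), (29, 11), (29, 20), (29, 25), (29, 29), (30, 2), (30, 6), (30, 11), (30, 20), (30, 25), (30, 29), (31, 7), (31, 24)]
Holes: [(0, 7), (0, 24), (1, 2), (1, 6), (1, 11), (1, 20), (1, 25), (1, 29), (2, 2), (2, 6), (2, 11), (2, 20), (2, 25), (2, 29), (3, 7), (3, 24), (4, 7), (4, 24), (5, 2), (5, 6), (5, 11), (5, 20), (5, 25), (5, 29), (6, 2), (6, 6), (6, 11), (6, 20), (6, 25), (6, 29), (7, 7), (7, 24), (8, 7), (8, 24), (9, 2), (9, 6), (9, 11), (9, 20), (9, 25), (9, 29), (10, 2), (10, 6), (10, 11), (10, 20), (10, 25), (10, 29), (11, 7), (11, 24), (12, 7), (12, 24), (13, 2), (13, 6), (13, 11), (13, 20), (13, 25), (13, 29), (14, 2), (14, 6), (14, 11), (14, 20), (14, 25), (14, 29), (15, 7), (15, 24), (16, 7), (16, 24), (17, 2), (17, 6), (17, 11), (17, 20), (17, 25), (17, 29), (18, 2), (18, 6), (18, 11), (18, 20), (18, 25), (18, 29), (19, 7), (19, 24), (20, 7), (20, 24), (21, 2), (21, 6), (21, 11), (21, 20), (21, 25), (21, 29), (22, 2), (22, 6), (22, 11), (22, 20), (22, 25), (22, 29), (23, 7), (23, 24), (24, 7), (24, 24), (25, 2), (25, 6), (25, 11), (25, 20), (25, 25), (25, 29), (26, 2), (26, 6), (26, 11), (26, 20), (26, 25), (26, 29), (27, 7), (27, 24), (28, 7), (28, 24), (29, 2), (29, 6), (29, 11), (29, 20), (29, 25), (29, 29), (30, 2), (30, 6), (30, 11), (30, 20), (30, 25), (30, 29), (31, 7), (31, 24)]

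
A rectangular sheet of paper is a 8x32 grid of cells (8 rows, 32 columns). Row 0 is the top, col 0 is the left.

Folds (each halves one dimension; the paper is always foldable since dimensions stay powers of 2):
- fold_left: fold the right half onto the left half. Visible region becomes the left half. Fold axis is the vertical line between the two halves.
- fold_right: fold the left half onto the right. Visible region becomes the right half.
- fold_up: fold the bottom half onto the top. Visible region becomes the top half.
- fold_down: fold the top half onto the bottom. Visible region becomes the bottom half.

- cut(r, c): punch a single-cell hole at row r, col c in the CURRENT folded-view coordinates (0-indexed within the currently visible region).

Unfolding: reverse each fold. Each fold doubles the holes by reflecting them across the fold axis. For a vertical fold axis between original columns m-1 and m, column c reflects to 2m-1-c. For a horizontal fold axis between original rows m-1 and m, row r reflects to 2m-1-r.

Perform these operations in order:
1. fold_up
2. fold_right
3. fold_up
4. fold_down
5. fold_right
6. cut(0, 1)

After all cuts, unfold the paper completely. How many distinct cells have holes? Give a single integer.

Op 1 fold_up: fold axis h@4; visible region now rows[0,4) x cols[0,32) = 4x32
Op 2 fold_right: fold axis v@16; visible region now rows[0,4) x cols[16,32) = 4x16
Op 3 fold_up: fold axis h@2; visible region now rows[0,2) x cols[16,32) = 2x16
Op 4 fold_down: fold axis h@1; visible region now rows[1,2) x cols[16,32) = 1x16
Op 5 fold_right: fold axis v@24; visible region now rows[1,2) x cols[24,32) = 1x8
Op 6 cut(0, 1): punch at orig (1,25); cuts so far [(1, 25)]; region rows[1,2) x cols[24,32) = 1x8
Unfold 1 (reflect across v@24): 2 holes -> [(1, 22), (1, 25)]
Unfold 2 (reflect across h@1): 4 holes -> [(0, 22), (0, 25), (1, 22), (1, 25)]
Unfold 3 (reflect across h@2): 8 holes -> [(0, 22), (0, 25), (1, 22), (1, 25), (2, 22), (2, 25), (3, 22), (3, 25)]
Unfold 4 (reflect across v@16): 16 holes -> [(0, 6), (0, 9), (0, 22), (0, 25), (1, 6), (1, 9), (1, 22), (1, 25), (2, 6), (2, 9), (2, 22), (2, 25), (3, 6), (3, 9), (3, 22), (3, 25)]
Unfold 5 (reflect across h@4): 32 holes -> [(0, 6), (0, 9), (0, 22), (0, 25), (1, 6), (1, 9), (1, 22), (1, 25), (2, 6), (2, 9), (2, 22), (2, 25), (3, 6), (3, 9), (3, 22), (3, 25), (4, 6), (4, 9), (4, 22), (4, 25), (5, 6), (5, 9), (5, 22), (5, 25), (6, 6), (6, 9), (6, 22), (6, 25), (7, 6), (7, 9), (7, 22), (7, 25)]

Answer: 32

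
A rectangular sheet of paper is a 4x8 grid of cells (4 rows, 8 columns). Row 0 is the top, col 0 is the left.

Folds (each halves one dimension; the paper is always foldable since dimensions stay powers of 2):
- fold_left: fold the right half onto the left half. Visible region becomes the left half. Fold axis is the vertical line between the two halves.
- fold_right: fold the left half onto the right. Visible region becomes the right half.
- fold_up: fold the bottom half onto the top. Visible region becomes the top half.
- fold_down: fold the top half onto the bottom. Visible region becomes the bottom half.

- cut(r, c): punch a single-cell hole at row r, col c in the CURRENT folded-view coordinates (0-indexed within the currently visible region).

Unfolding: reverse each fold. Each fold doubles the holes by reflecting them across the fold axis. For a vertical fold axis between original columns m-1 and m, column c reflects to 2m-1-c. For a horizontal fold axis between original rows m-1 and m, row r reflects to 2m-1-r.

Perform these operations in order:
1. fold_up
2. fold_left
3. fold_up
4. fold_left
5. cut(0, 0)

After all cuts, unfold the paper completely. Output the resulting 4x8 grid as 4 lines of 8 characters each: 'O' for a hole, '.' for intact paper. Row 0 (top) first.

Op 1 fold_up: fold axis h@2; visible region now rows[0,2) x cols[0,8) = 2x8
Op 2 fold_left: fold axis v@4; visible region now rows[0,2) x cols[0,4) = 2x4
Op 3 fold_up: fold axis h@1; visible region now rows[0,1) x cols[0,4) = 1x4
Op 4 fold_left: fold axis v@2; visible region now rows[0,1) x cols[0,2) = 1x2
Op 5 cut(0, 0): punch at orig (0,0); cuts so far [(0, 0)]; region rows[0,1) x cols[0,2) = 1x2
Unfold 1 (reflect across v@2): 2 holes -> [(0, 0), (0, 3)]
Unfold 2 (reflect across h@1): 4 holes -> [(0, 0), (0, 3), (1, 0), (1, 3)]
Unfold 3 (reflect across v@4): 8 holes -> [(0, 0), (0, 3), (0, 4), (0, 7), (1, 0), (1, 3), (1, 4), (1, 7)]
Unfold 4 (reflect across h@2): 16 holes -> [(0, 0), (0, 3), (0, 4), (0, 7), (1, 0), (1, 3), (1, 4), (1, 7), (2, 0), (2, 3), (2, 4), (2, 7), (3, 0), (3, 3), (3, 4), (3, 7)]

Answer: O..OO..O
O..OO..O
O..OO..O
O..OO..O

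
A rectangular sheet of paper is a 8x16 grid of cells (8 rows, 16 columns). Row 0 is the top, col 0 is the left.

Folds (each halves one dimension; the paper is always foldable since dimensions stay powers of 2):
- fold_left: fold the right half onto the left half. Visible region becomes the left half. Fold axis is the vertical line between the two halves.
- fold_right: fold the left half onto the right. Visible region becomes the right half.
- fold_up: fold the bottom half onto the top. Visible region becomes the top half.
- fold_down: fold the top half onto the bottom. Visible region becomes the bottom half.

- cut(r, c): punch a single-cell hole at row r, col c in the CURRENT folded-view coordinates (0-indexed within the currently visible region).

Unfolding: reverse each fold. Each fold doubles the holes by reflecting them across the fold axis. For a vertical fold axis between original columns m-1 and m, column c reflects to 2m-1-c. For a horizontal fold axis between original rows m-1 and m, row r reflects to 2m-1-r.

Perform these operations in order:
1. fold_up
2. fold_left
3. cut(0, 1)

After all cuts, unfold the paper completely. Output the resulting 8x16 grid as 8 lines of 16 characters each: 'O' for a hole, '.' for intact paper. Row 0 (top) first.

Answer: .O............O.
................
................
................
................
................
................
.O............O.

Derivation:
Op 1 fold_up: fold axis h@4; visible region now rows[0,4) x cols[0,16) = 4x16
Op 2 fold_left: fold axis v@8; visible region now rows[0,4) x cols[0,8) = 4x8
Op 3 cut(0, 1): punch at orig (0,1); cuts so far [(0, 1)]; region rows[0,4) x cols[0,8) = 4x8
Unfold 1 (reflect across v@8): 2 holes -> [(0, 1), (0, 14)]
Unfold 2 (reflect across h@4): 4 holes -> [(0, 1), (0, 14), (7, 1), (7, 14)]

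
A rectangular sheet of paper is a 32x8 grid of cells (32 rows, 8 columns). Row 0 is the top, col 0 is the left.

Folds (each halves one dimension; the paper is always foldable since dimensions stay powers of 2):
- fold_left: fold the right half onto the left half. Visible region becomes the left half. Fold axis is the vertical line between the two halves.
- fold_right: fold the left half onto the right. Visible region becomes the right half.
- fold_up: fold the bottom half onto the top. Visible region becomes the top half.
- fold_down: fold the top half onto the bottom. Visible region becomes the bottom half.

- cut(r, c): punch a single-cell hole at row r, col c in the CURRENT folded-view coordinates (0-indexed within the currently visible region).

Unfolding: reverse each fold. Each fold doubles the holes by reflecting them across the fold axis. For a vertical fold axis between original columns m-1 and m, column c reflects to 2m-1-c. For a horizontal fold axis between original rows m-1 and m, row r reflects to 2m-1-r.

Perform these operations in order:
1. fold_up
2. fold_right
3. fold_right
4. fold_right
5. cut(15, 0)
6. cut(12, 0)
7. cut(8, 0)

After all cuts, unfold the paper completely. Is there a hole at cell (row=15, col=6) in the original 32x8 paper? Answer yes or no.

Answer: yes

Derivation:
Op 1 fold_up: fold axis h@16; visible region now rows[0,16) x cols[0,8) = 16x8
Op 2 fold_right: fold axis v@4; visible region now rows[0,16) x cols[4,8) = 16x4
Op 3 fold_right: fold axis v@6; visible region now rows[0,16) x cols[6,8) = 16x2
Op 4 fold_right: fold axis v@7; visible region now rows[0,16) x cols[7,8) = 16x1
Op 5 cut(15, 0): punch at orig (15,7); cuts so far [(15, 7)]; region rows[0,16) x cols[7,8) = 16x1
Op 6 cut(12, 0): punch at orig (12,7); cuts so far [(12, 7), (15, 7)]; region rows[0,16) x cols[7,8) = 16x1
Op 7 cut(8, 0): punch at orig (8,7); cuts so far [(8, 7), (12, 7), (15, 7)]; region rows[0,16) x cols[7,8) = 16x1
Unfold 1 (reflect across v@7): 6 holes -> [(8, 6), (8, 7), (12, 6), (12, 7), (15, 6), (15, 7)]
Unfold 2 (reflect across v@6): 12 holes -> [(8, 4), (8, 5), (8, 6), (8, 7), (12, 4), (12, 5), (12, 6), (12, 7), (15, 4), (15, 5), (15, 6), (15, 7)]
Unfold 3 (reflect across v@4): 24 holes -> [(8, 0), (8, 1), (8, 2), (8, 3), (8, 4), (8, 5), (8, 6), (8, 7), (12, 0), (12, 1), (12, 2), (12, 3), (12, 4), (12, 5), (12, 6), (12, 7), (15, 0), (15, 1), (15, 2), (15, 3), (15, 4), (15, 5), (15, 6), (15, 7)]
Unfold 4 (reflect across h@16): 48 holes -> [(8, 0), (8, 1), (8, 2), (8, 3), (8, 4), (8, 5), (8, 6), (8, 7), (12, 0), (12, 1), (12, 2), (12, 3), (12, 4), (12, 5), (12, 6), (12, 7), (15, 0), (15, 1), (15, 2), (15, 3), (15, 4), (15, 5), (15, 6), (15, 7), (16, 0), (16, 1), (16, 2), (16, 3), (16, 4), (16, 5), (16, 6), (16, 7), (19, 0), (19, 1), (19, 2), (19, 3), (19, 4), (19, 5), (19, 6), (19, 7), (23, 0), (23, 1), (23, 2), (23, 3), (23, 4), (23, 5), (23, 6), (23, 7)]
Holes: [(8, 0), (8, 1), (8, 2), (8, 3), (8, 4), (8, 5), (8, 6), (8, 7), (12, 0), (12, 1), (12, 2), (12, 3), (12, 4), (12, 5), (12, 6), (12, 7), (15, 0), (15, 1), (15, 2), (15, 3), (15, 4), (15, 5), (15, 6), (15, 7), (16, 0), (16, 1), (16, 2), (16, 3), (16, 4), (16, 5), (16, 6), (16, 7), (19, 0), (19, 1), (19, 2), (19, 3), (19, 4), (19, 5), (19, 6), (19, 7), (23, 0), (23, 1), (23, 2), (23, 3), (23, 4), (23, 5), (23, 6), (23, 7)]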